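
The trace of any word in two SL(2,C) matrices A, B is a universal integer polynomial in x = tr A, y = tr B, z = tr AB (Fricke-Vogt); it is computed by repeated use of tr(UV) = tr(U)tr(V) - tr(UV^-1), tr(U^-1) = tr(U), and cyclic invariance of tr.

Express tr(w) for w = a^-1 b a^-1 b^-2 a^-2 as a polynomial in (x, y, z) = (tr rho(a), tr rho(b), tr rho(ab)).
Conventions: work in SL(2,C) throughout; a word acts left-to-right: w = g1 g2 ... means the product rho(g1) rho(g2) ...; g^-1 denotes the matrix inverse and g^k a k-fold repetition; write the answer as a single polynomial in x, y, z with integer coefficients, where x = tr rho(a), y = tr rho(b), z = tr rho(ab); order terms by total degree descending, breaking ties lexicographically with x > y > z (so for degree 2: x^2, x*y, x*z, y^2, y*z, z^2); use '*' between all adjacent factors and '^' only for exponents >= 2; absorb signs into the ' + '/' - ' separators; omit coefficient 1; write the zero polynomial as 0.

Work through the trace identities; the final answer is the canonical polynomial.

x^3*y^2*z - x^4*y - x^2*y^3 - x^2*y*z^2 + x^3*z - x*y^2*z + 4*x^2*y + y^3 + y*z^2 - 2*x*z - 3*y

trace(b^-1) = trace(b) = y
trace(b^-1 a) = trace(a)*trace(b) - trace(a b) = x*y - z
trace(a^-1 b^-1) = trace(b^-1)*trace(a) - trace(b^-1 a) = z
trace(a^-2 b^-1) = trace(a^-1 b^-1)*trace(a) - trace(a^-1 b^-1 a) = x*z - y
trace(b^-1 a^-3) = trace(a^-2 b^-1)*trace(a) - trace(a^-2 b^-1 a) = x^2*z - x*y - z
trace(b a b) = trace(b)*trace(a b) - trace(a) = y*z - x
trace(b a b a) = trace(b a)*trace(b a) - trace(1) = z^2 - 2
next, trace(a^-1 b a b) = trace(b a b)*trace(a) - trace(b a b a) = x*y*z - x^2 - z^2 + 2
trace(b a b^-1 a^-1) = trace(a^-1 b a)*trace(b) - trace(a^-1 b a b) = -x*y*z + x^2 + y^2 + z^2 - 2
and trace(a^-2 b a b^-1) = trace(b a b^-1 a^-1)*trace(a) - trace(b a b^-1) = -x^2*y*z + x^3 + x*y^2 + x*z^2 - 3*x
trace(b a b^-2 a^-2) = trace(a^-2 b a b^-1)*trace(b) - trace(a^-2 b a) = -x^2*y^2*z + x^3*y + x*y^3 + x*y*z^2 - 4*x*y + z
trace(b a b^-2 a^-1) = trace(b^-1 a^-1 b a)*trace(b) - trace(b^-1 a^-1 b a b) = -x*y^2*z + x^2*y + y^3 + y*z^2 - 3*y
trace(b^-2 a^-3 b a) = trace(b a b^-2 a^-2)*trace(a) - trace(b a b^-2 a^-1) = -x^3*y^2*z + x^4*y + x^2*y^3 + x^2*y*z^2 + x*y^2*z - 5*x^2*y - y^3 - y*z^2 + x*z + 3*y
next, trace(a^-1 b a^-1 b^-2 a^-2) = trace(b^-2 a^-3 b)*trace(a) - trace(b^-2 a^-3 b a) = x^3*y^2*z - x^4*y - x^2*y^3 - x^2*y*z^2 + x^3*z - x*y^2*z + 4*x^2*y + y^3 + y*z^2 - 2*x*z - 3*y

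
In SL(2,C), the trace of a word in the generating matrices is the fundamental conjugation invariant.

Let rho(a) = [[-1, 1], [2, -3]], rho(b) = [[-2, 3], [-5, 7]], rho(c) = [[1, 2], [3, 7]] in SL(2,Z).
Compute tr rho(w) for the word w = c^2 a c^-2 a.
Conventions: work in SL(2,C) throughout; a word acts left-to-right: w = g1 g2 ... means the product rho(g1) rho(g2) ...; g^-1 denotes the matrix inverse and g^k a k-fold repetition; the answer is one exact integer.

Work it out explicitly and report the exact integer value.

11470

rho(c) = [[1, 2], [3, 7]]
... * rho(c) = [[1, 2], [3, 7]]  ->  [[7, 16], [24, 55]]
... * rho(a) = [[-1, 1], [2, -3]]  ->  [[25, -41], [86, -141]]
... * rho(c^-1) = [[7, -2], [-3, 1]]  ->  [[298, -91], [1025, -313]]
... * rho(c^-1) = [[7, -2], [-3, 1]]  ->  [[2359, -687], [8114, -2363]]
... * rho(a) = [[-1, 1], [2, -3]]  ->  [[-3733, 4420], [-12840, 15203]]
tr = -3733 + 15203 = 11470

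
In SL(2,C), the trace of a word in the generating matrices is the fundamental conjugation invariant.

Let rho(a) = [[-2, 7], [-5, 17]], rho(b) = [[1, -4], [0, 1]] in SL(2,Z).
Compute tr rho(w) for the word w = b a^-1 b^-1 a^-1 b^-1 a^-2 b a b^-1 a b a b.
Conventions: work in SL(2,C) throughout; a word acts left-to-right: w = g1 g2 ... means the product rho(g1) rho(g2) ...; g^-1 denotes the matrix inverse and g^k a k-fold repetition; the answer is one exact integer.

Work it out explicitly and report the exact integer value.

rho(b) = [[1, -4], [0, 1]]
... * rho(a^-1) = [[17, -7], [5, -2]]  ->  [[-3, 1], [5, -2]]
... * rho(b^-1) = [[1, 4], [0, 1]]  ->  [[-3, -11], [5, 18]]
... * rho(a^-1) = [[17, -7], [5, -2]]  ->  [[-106, 43], [175, -71]]
... * rho(b^-1) = [[1, 4], [0, 1]]  ->  [[-106, -381], [175, 629]]
... * rho(a^-1) = [[17, -7], [5, -2]]  ->  [[-3707, 1504], [6120, -2483]]
... * rho(a^-1) = [[17, -7], [5, -2]]  ->  [[-55499, 22941], [91625, -37874]]
... * rho(b) = [[1, -4], [0, 1]]  ->  [[-55499, 244937], [91625, -404374]]
... * rho(a) = [[-2, 7], [-5, 17]]  ->  [[-1113687, 3775436], [1838620, -6232983]]
... * rho(b^-1) = [[1, 4], [0, 1]]  ->  [[-1113687, -679312], [1838620, 1121497]]
... * rho(a) = [[-2, 7], [-5, 17]]  ->  [[5623934, -19344113], [-9284725, 31935789]]
... * rho(b) = [[1, -4], [0, 1]]  ->  [[5623934, -41839849], [-9284725, 69074689]]
... * rho(a) = [[-2, 7], [-5, 17]]  ->  [[197951377, -671909895], [-326803995, 1109276638]]
... * rho(b) = [[1, -4], [0, 1]]  ->  [[197951377, -1463715403], [-326803995, 2416492618]]
tr = 197951377 + 2416492618 = 2614443995

2614443995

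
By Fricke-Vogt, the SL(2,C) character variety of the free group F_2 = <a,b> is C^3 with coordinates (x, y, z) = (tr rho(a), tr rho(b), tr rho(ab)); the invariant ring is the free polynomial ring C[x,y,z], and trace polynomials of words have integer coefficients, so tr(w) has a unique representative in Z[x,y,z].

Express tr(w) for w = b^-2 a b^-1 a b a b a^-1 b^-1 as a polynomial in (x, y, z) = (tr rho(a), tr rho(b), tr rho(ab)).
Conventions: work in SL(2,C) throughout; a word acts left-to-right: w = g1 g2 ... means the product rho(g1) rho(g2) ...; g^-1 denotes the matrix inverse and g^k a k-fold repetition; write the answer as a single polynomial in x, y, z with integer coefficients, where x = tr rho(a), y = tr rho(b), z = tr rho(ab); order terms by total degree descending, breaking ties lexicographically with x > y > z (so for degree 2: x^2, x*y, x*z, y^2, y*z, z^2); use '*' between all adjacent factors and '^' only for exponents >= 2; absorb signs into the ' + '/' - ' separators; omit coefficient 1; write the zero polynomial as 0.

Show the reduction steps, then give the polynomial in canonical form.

-x^2*y^4*z^2 + x^3*y^3*z + x*y^5*z + 2*x*y^3*z^3 - y^4*z^2 - y^2*z^4 - x^3*y*z - 5*x*y^3*z - 2*x*y*z^3 + x^2*y^2 + x^2*z^2 + 5*y^2*z^2 + z^4 + 3*x*y*z - x^2 - y^2 - 4*z^2 + 2

so tr(a b a) = tr(a) * tr(b a) - tr(b) = x*z - y
tr(b a b a) = tr(b a) * tr(b a) - tr(1) = z^2 - 2
tr(b a b) = tr(b) * tr(a b) - tr(a) = y*z - x
tr(a^2 b a b) = tr(a) * tr(b a b a) - tr(b a b) = x*z^2 - y*z - x
tr(a^2 b a) = tr(a) * tr(a b a) - tr(a b) = x^2*z - x*y - z
so tr(b a^2 b a b) = tr(b) * tr(a^2 b a b) - tr(a^2 b a) = x*y*z^2 - x^2*z - y^2*z + z
tr(b a b a b a) = tr(b a b a) * tr(b a) - tr(a b) = z^3 - 3*z
so tr(b a b a b) = tr(b) * tr(a b a b) - tr(a b a) = y*z^2 - x*z - y
so tr(b a^2 b a b a) = tr(a) * tr(b a b a b a) - tr(b a b a b) = x*z^3 - y*z^2 - 2*x*z + y
tr(a b a b a^-1 b a) = tr(b a^2 b a b) * tr(a) - tr(b a^2 b a b a) = x^2*y*z^2 - x^3*z - x*y^2*z - x*z^3 + y*z^2 + 3*x*z - y
tr(b a b a b a b) = tr(b) * tr(a b a b a b) - tr(a b a b a) = y*z^3 - x*z^2 - 2*y*z + x
reduce: tr(b a b a b a b a) = tr(b a) * tr(b a b a b a) - tr(b^-1 a^-1 b^-1 a^-1) = z^4 - 4*z^2 + 2
tr(a b a b a^-1 b a b) = tr(b a b a b a b) * tr(a) - tr(b a b a b a b a) = x*y*z^3 - x^2*z^2 - z^4 - 2*x*y*z + x^2 + 4*z^2 - 2
tr(a b^-1 a b a b a^-1 b) = tr(a b a b a^-1 b a) * tr(b) - tr(a b a b a^-1 b a b) = x^2*y^2*z^2 - x^3*y*z - x*y^3*z - 2*x*y*z^3 + x^2*z^2 + y^2*z^2 + z^4 + 5*x*y*z - x^2 - y^2 - 4*z^2 + 2
tr(a b^-1 a b a b a^-1 b^-1) = tr(a b^-1 a b a b a^-1) * tr(b) - tr(a b^-1 a b a b a^-1 b) = -x^2*y^2*z^2 + x^3*y*z + x*y^3*z + 2*x*y*z^3 - x^2*z^2 - y^2*z^2 - z^4 - 4*x*y*z + x^2 + 4*z^2 - 2
reduce: tr(a b^-1 a b a b a^-1 b^-2) = tr(a b^-1 a b a b a^-1 b^-1) * tr(b) - tr(a b^-1 a b a b a^-1) = -x^2*y^3*z^2 + x^3*y^2*z + x*y^4*z + 2*x*y^2*z^3 - x^2*y*z^2 - y^3*z^2 - y*z^4 - 4*x*y^2*z + x^2*y + 4*y*z^2 - x*z - y
tr(b^-2 a b^-1 a b a b a^-1 b^-1) = tr(a b^-1 a b a b a^-1 b^-2) * tr(b) - tr(a b^-1 a b a b a^-1 b^-1) = -x^2*y^4*z^2 + x^3*y^3*z + x*y^5*z + 2*x*y^3*z^3 - y^4*z^2 - y^2*z^4 - x^3*y*z - 5*x*y^3*z - 2*x*y*z^3 + x^2*y^2 + x^2*z^2 + 5*y^2*z^2 + z^4 + 3*x*y*z - x^2 - y^2 - 4*z^2 + 2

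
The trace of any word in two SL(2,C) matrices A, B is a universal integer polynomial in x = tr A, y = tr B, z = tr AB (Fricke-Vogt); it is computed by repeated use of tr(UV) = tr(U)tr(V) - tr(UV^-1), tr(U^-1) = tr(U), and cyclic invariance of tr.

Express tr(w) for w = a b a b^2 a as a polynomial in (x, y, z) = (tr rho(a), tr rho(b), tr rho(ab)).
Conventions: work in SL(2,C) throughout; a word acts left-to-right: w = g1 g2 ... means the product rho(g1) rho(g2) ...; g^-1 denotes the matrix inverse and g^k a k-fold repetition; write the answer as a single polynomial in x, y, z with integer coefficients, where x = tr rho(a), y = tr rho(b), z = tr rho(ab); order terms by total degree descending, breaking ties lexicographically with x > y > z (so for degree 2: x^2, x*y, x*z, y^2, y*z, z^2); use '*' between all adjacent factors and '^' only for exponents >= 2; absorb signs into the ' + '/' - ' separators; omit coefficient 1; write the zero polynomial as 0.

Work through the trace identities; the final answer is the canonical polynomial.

x*y*z^2 - x^2*z - y^2*z + z

tr(b a b a) = tr(b a) tr(b a) - tr(1) = z^2 - 2
tr(b a b) = tr(b) tr(a b) - tr(a) = y*z - x
tr(a^2 b a b) = tr(a) tr(b a b a) - tr(b a b) = x*z^2 - y*z - x
tr(a b a) = tr(a) tr(b a) - tr(b) = x*z - y
tr(a^2 b a) = tr(a) tr(a b a) - tr(a b) = x^2*z - x*y - z
tr(a b a b^2 a) = tr(b) tr(a^2 b a b) - tr(a^2 b a) = x*y*z^2 - x^2*z - y^2*z + z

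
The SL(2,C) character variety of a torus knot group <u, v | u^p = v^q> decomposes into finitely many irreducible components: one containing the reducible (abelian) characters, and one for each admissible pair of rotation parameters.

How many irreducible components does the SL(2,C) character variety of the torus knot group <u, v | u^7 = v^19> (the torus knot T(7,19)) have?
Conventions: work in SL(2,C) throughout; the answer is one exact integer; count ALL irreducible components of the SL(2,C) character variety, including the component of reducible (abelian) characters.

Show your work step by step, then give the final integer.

55

Gamma = < u, v | u^7 = v^19 > (torus knot T(7,19)); the central element u^7 = v^19 acts as +I or -I in any irreducible SL(2,C) representation.
On an irreducible component, tr(u) is locked at 2*cos(pi*alpha/7) for some alpha in 1..6, and tr(v) at 2*cos(pi*beta/19) for some beta in 1..18.
Consistency of u^7 = (-1)^alpha I with v^19 = (-1)^beta I forces alpha = beta (mod 2).
count pairs: odd alpha (3 choices) x odd beta (9), plus even alpha (3) x even beta (9): 3*9 + 3*9 = 54.
Total: 54 irreducible-character components + 1 reducible (abelian) component = 55.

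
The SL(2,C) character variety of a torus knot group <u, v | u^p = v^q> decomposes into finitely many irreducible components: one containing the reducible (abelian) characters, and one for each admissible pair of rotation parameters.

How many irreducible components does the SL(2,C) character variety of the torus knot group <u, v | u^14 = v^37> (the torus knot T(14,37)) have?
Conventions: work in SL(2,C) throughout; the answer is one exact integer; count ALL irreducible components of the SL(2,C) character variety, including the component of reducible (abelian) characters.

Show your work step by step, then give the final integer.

235

For T(14,37): irreducibility forces the central element u^14 = v^37 to one of +I, -I.
On an irreducible component, tr(u) is locked at 2*cos(pi*alpha/14) for some alpha in 1..13, and tr(v) at 2*cos(pi*beta/37) for some beta in 1..36.
The two central values (-1)^alpha I and (-1)^beta I must be the same matrix, so alpha and beta share a parity.
count pairs: odd alpha (7 choices) x odd beta (18), plus even alpha (6) x even beta (18): 7*18 + 6*18 = 234.
Total: 234 irreducible-character components + 1 reducible (abelian) component = 235.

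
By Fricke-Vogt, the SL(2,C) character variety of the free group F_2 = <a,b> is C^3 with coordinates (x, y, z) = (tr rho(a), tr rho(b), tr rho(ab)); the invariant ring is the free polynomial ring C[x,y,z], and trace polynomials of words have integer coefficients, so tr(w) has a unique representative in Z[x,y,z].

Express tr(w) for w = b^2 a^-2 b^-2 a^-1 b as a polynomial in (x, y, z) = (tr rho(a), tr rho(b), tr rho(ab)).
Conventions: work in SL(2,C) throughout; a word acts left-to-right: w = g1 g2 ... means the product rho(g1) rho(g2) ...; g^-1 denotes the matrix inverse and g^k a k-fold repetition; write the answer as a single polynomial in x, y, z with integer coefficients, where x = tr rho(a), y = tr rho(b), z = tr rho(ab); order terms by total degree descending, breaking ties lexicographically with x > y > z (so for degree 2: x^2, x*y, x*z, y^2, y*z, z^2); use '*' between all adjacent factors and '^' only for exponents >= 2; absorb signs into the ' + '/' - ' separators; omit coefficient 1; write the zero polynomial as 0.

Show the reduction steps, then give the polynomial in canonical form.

trace(b^2) = trace(b)*trace(b) - trace(1)   [square of b] = y^2 - 2
trace(b^2 a) = trace(b)*trace(a b) - trace(a)   [square of b] = y*z - x
trace(b^2 a^-1) = trace(b^2)*trace(a) - trace(b^2 a)   [inverse elimination on a] = x*y^2 - y*z - x
trace(b^2 a^-2) = trace(b^2 a^-1)*trace(a) - trace(b^2)   [inverse elimination on a] = x^2*y^2 - x*y*z - x^2 - y^2 + 2
trace(b^3) = trace(b)*trace(b^2) - trace(b)   [square of b] = y^3 - 3*y
trace(b^3 a) = trace(b)*trace(a b^2) - trace(a b)   [square of b] = y^2*z - x*y - z
trace(b^3 a^-1) = trace(b^3)*trace(a) - trace(b^3 a)   [inverse elimination on a] = x*y^3 - y^2*z - 2*x*y + z
apply: trace(b a b^3) = trace(b)*trace(b^2 a b) - trace(b^2 a)   [square of b] = y^3*z - x*y^2 - 2*y*z + x
trace(a b a b) = trace(b a)*trace(b a) - trace(1)   [split at a repeated b] = z^2 - 2
trace(a b a) = trace(a)*trace(b a) - trace(b)   [square of a] = x*z - y
use: trace(a b a b^2) = trace(b)*trace(a b a b) - trace(a b a)   [square of b] = y*z^2 - x*z - y
trace(b a b^3 a) = trace(b)*trace(a b a b^2) - trace(a b a b)   [square of b] = y^2*z^2 - x*y*z - y^2 - z^2 + 2
trace(b a b^3 a^-1) = trace(b a b^3)*trace(a) - trace(b a b^3 a)   [inverse elimination on a] = x*y^3*z - x^2*y^2 - y^2*z^2 - x*y*z + x^2 + y^2 + z^2 - 2
trace(a b^3 a^-2 b) = trace(b a b^3 a^-1)*trace(a) - trace(b a b^3)   [inverse elimination on a] = x^2*y^3*z - x^3*y^2 - x*y^2*z^2 - x^2*y*z - y^3*z + x^3 + 2*x*y^2 + x*z^2 + 2*y*z - 3*x
apply: trace(b^3 a^-2 b^-1 a) = trace(a b^3 a^-2)*trace(b) - trace(a b^3 a^-2 b)   [inverse elimination on b] = -x^2*y^3*z + x^3*y^2 + x*y^4 + x*y^2*z^2 + x^2*y*z - x^3 - 4*x*y^2 - x*z^2 - y*z + 3*x
use: trace(a^-1 b^3 a^-2 b^-1) = trace(b^3 a^-2 b^-1)*trace(a) - trace(b^3 a^-2 b^-1 a)   [inverse elimination on a] = x^2*y^3*z - x*y^4 - x*y^2*z^2 - 2*x^2*y*z + 3*x*y^2 + x*z^2 + y*z - x
trace(a^-1 b^3 a^-1) = trace(b^3 a^-1)*trace(a) - trace(b^3)   [inverse elimination on a] = x^2*y^3 - x*y^2*z - 2*x^2*y - y^3 + x*z + 3*y
trace(a^-1 b^3 a^-2) = trace(a^-1 b^3 a^-1)*trace(a) - trace(a^-1 b^3)   [inverse elimination on a] = x^3*y^3 - x^2*y^2*z - 2*x^3*y - 2*x*y^3 + x^2*z + y^2*z + 5*x*y - z
trace(b^2 a^-2 b^-2 a^-1 b) = trace(a^-1 b^3 a^-2 b^-1)*trace(b) - trace(a^-1 b^3 a^-2)   [inverse elimination on b] = x^2*y^4*z - x^3*y^3 - x*y^5 - x*y^3*z^2 - x^2*y^2*z + 2*x^3*y + 5*x*y^3 + x*y*z^2 - x^2*z - 6*x*y + z

x^2*y^4*z - x^3*y^3 - x*y^5 - x*y^3*z^2 - x^2*y^2*z + 2*x^3*y + 5*x*y^3 + x*y*z^2 - x^2*z - 6*x*y + z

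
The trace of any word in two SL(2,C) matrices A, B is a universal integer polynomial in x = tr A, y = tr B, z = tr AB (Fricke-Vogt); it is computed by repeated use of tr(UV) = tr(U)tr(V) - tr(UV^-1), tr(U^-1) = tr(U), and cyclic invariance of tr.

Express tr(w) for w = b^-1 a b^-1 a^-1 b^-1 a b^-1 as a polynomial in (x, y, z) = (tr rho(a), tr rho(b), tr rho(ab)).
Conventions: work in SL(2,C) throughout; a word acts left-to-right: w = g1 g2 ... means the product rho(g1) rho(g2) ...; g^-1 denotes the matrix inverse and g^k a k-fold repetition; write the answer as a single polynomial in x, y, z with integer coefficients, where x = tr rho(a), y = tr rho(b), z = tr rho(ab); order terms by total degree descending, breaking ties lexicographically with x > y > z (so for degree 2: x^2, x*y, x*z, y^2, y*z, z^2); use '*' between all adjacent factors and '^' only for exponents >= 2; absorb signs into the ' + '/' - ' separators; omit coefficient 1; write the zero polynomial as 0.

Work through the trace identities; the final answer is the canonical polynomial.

x^2*y^3*z - x^3*y^2 - 2*x*y^2*z^2 + y*z^3 + x^3 + 2*x*y^2 + x*z^2 - 2*y*z - 3*x

trace(b^-1 a) = trace(a)*trace(b) - trace(a b)   [inverse elimination on b] = x*y - z
trace(b^-2 a) = trace(b^-1 a)*trace(b) - trace(b^-1 a b)   [inverse elimination on b] = x*y^2 - y*z - x
trace(b^-1 a b^-2) = trace(b^-2 a)*trace(b) - trace(b^-2 a b)   [inverse elimination on b] = x*y^3 - y^2*z - 2*x*y + z
trace(a^2) = trace(a)*trace(a) - trace(1)   [square of a] = x^2 - 2
trace(a^2 b) = trace(a)*trace(b a) - trace(b)   [square of a] = x*z - y
trace(a b^-1 a) = trace(a^2)*trace(b) - trace(a^2 b)   [inverse elimination on b] = x^2*y - x*z - y
trace(a^2 b a) = trace(a)*trace(a b a) - trace(a b)   [square of a] = x^2*z - x*y - z
trace(b a b a) = trace(a b)*trace(a b) - trace(1)   [split at a repeated a] = z^2 - 2
trace(b a b) = trace(b)*trace(a b) - trace(a)   [square of b] = y*z - x
trace(a^2 b a b) = trace(a)*trace(b a b a) - trace(b a b)   [square of a] = x*z^2 - y*z - x
trace(a b a b^-1 a) = trace(a^2 b a)*trace(b) - trace(a^2 b a b)   [inverse elimination on b] = x^2*y*z - x*y^2 - x*z^2 + x
trace(a b a b a b) = trace(b a b a)*trace(b a) - trace(a b)   [split at a repeated b] = z^3 - 3*z
trace(a b a b^-1 a b) = trace(a b a b a)*trace(b) - trace(a b a b a b)   [inverse elimination on b] = x*y*z^2 - y^2*z - z^3 - x*y + 3*z
trace(b^-1 a b^-1 a b a) = trace(a b a b^-1 a)*trace(b) - trace(a b a b^-1 a b)   [inverse elimination on b] = x^2*y^2*z - x*y^3 - 2*x*y*z^2 + y^2*z + z^3 + 2*x*y - 3*z
trace(a b a^-1 b^-1 a b^-1) = trace(b^-1 a b^-1 a b)*trace(a) - trace(b^-1 a b^-1 a b a)   [inverse elimination on a] = -x^2*y^2*z + x^3*y + x*y^3 + 2*x*y*z^2 - x^2*z - y^2*z - z^3 - 3*x*y + 3*z
trace(b a^2 b) = trace(b)*trace(a^2 b) - trace(a^2)   [square of b] = x*y*z - x^2 - y^2 + 2
trace(a^2 b a^-1 b) = trace(b a^2 b)*trace(a) - trace(b a^2 b a)   [inverse elimination on a] = x^2*y*z - x^3 - x*y^2 - x*z^2 + y*z + 3*x
trace(a b a^-1 b^-1 a) = trace(a^2 b a^-1)*trace(b) - trace(a^2 b a^-1 b)   [inverse elimination on b] = -x^2*y*z + x^3 + x*y^2 + x*z^2 - 3*x
trace(a^-1 b^-1 a b^-2 a b) = trace(a b a^-1 b^-1 a b^-1)*trace(b) - trace(a b a^-1 b^-1 a)   [inverse elimination on b] = -x^2*y^3*z + x^3*y^2 + x*y^4 + 2*x*y^2*z^2 - y^3*z - y*z^3 - x^3 - 4*x*y^2 - x*z^2 + 3*y*z + 3*x
trace(b^-1 a b^-1 a^-1 b^-1 a b^-1) = trace(a^-1 b^-1 a b^-2 a)*trace(b) - trace(a^-1 b^-1 a b^-2 a b)   [inverse elimination on b] = x^2*y^3*z - x^3*y^2 - 2*x*y^2*z^2 + y*z^3 + x^3 + 2*x*y^2 + x*z^2 - 2*y*z - 3*x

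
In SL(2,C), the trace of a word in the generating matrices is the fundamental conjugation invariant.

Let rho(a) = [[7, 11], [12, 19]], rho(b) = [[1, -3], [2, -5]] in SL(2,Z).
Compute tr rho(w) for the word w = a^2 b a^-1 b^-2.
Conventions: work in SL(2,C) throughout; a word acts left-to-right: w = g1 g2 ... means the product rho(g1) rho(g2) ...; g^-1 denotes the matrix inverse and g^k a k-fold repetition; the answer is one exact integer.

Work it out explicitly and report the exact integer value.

-50338

rho(a) = [[7, 11], [12, 19]]
... * rho(a) = [[7, 11], [12, 19]]  ->  [[181, 286], [312, 493]]
... * rho(b) = [[1, -3], [2, -5]]  ->  [[753, -1973], [1298, -3401]]
... * rho(a^-1) = [[19, -11], [-12, 7]]  ->  [[37983, -22094], [65474, -38085]]
... * rho(b^-1) = [[-5, 3], [-2, 1]]  ->  [[-145727, 91855], [-251200, 158337]]
... * rho(b^-1) = [[-5, 3], [-2, 1]]  ->  [[544925, -345326], [939326, -595263]]
tr = 544925 + -595263 = -50338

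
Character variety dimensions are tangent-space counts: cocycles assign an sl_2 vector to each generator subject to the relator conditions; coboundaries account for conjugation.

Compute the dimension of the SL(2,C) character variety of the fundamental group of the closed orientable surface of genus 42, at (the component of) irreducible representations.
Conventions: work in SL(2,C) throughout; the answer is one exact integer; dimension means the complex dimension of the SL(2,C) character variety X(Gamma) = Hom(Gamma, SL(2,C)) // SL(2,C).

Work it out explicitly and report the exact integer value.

pi_1 of the closed genus-42 surface has 84 generators bound by the single product-of-commutators relator.
Unconstrained cocycle data is one sl_2 vector per generator (252 dimensions), cut by the relator condition d_2(z) = 0.
d_2 is surjective at irreducible rho (its cokernel H^2 is dual to H^0 = 0), so dim Z^1 = 252 - 3 = 249.
As always at irreducible rho, dim B^1 = 3.
dim X = dim H^1 = 249 - 3 = 246.

246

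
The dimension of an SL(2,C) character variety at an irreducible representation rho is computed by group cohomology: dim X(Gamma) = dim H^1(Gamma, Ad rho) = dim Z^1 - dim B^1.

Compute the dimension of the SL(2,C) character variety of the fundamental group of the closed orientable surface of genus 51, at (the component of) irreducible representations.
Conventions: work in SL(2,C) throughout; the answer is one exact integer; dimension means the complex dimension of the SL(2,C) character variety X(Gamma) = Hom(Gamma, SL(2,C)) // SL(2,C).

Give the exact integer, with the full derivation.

300

Gamma = pi_1(Sigma_51) = < a_1, b_1, ..., a_51, b_51 | prod [a_i, b_i] > has 2g = 102 generators and 1 relator.
Before the relator condition, cocycle space has dim 3*102 = 306.
At an irreducible rho, H^2 = coker(d_2) vanishes (Poincare duality: H^2 is dual to H^0 = invariants = 0), so d_2 is surjective onto sl_2 and dim Z^1 = 306 - 3 = 303.
As always at irreducible rho, dim B^1 = 3.
Hence dim X = 303 - 3 = 300.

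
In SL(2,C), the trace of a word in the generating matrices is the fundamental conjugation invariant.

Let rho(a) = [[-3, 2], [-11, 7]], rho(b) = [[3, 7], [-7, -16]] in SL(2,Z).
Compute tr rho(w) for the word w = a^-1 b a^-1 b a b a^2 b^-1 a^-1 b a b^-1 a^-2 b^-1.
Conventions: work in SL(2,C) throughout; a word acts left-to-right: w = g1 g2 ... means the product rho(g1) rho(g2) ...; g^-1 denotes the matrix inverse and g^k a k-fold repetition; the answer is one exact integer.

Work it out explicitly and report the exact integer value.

rho(a^-1) = [[7, -2], [11, -3]]
... * rho(b) = [[3, 7], [-7, -16]]  ->  [[35, 81], [54, 125]]
... * rho(a^-1) = [[7, -2], [11, -3]]  ->  [[1136, -313], [1753, -483]]
... * rho(b) = [[3, 7], [-7, -16]]  ->  [[5599, 12960], [8640, 19999]]
... * rho(a) = [[-3, 2], [-11, 7]]  ->  [[-159357, 101918], [-245909, 157273]]
... * rho(b) = [[3, 7], [-7, -16]]  ->  [[-1191497, -2746187], [-1838638, -4237731]]
... * rho(a) = [[-3, 2], [-11, 7]]  ->  [[33782548, -21606303], [52130955, -33341393]]
... * rho(a) = [[-3, 2], [-11, 7]]  ->  [[136321689, -83679025], [210362458, -129127841]]
... * rho(b^-1) = [[-16, -7], [7, 3]]  ->  [[-2766900199, -1205288898], [-4269694215, -1859920729]]
... * rho(a^-1) = [[7, -2], [11, -3]]  ->  [[-32626479271, 9149667092], [-50346987524, 14119150617]]
... * rho(b) = [[3, 7], [-7, -16]]  ->  [[-161927107457, -374780028369], [-249875016891, -578335322540]]
... * rho(a) = [[-3, 2], [-11, 7]]  ->  [[4608361634430, -2947314413497], [7111313598613, -4548097291562]]
... * rho(b^-1) = [[-16, -7], [7, 3]]  ->  [[-94364987045359, -41100474681501], [-145617698618742, -63423487064977]]
... * rho(a^-1) = [[7, -2], [11, -3]]  ->  [[-1112660130814024, 312031398135221], [-1716982248045941, 481505858432415]]
... * rho(a^-1) = [[7, -2], [11, -3]]  ->  [[-4356275536210737, 1289226067222385], [-6722311293565022, 1989446920794637]]
... * rho(b^-1) = [[-16, -7], [7, 3]]  ->  [[78724991049928487, 34361606955142314], [121483109142602811, 53024519817339065]]
tr = 78724991049928487 + 53024519817339065 = 131749510867267552

131749510867267552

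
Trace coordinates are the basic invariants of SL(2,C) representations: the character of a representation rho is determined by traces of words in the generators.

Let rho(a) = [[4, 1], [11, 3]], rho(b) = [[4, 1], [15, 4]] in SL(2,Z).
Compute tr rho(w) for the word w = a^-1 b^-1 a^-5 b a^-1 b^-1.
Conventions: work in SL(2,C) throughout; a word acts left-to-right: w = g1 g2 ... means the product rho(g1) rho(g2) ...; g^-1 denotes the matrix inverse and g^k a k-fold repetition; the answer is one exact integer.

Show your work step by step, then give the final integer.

5475180

rho(a^-1) = [[3, -1], [-11, 4]]
... * rho(b^-1) = [[4, -1], [-15, 4]]  ->  [[27, -7], [-104, 27]]
... * rho(a^-1) = [[3, -1], [-11, 4]]  ->  [[158, -55], [-609, 212]]
... * rho(a^-1) = [[3, -1], [-11, 4]]  ->  [[1079, -378], [-4159, 1457]]
... * rho(a^-1) = [[3, -1], [-11, 4]]  ->  [[7395, -2591], [-28504, 9987]]
... * rho(a^-1) = [[3, -1], [-11, 4]]  ->  [[50686, -17759], [-195369, 68452]]
... * rho(a^-1) = [[3, -1], [-11, 4]]  ->  [[347407, -121722], [-1339079, 469177]]
... * rho(b) = [[4, 1], [15, 4]]  ->  [[-436202, -139481], [1681339, 537629]]
... * rho(a^-1) = [[3, -1], [-11, 4]]  ->  [[225685, -121722], [-869902, 469177]]
... * rho(b^-1) = [[4, -1], [-15, 4]]  ->  [[2728570, -712573], [-10517263, 2746610]]
tr = 2728570 + 2746610 = 5475180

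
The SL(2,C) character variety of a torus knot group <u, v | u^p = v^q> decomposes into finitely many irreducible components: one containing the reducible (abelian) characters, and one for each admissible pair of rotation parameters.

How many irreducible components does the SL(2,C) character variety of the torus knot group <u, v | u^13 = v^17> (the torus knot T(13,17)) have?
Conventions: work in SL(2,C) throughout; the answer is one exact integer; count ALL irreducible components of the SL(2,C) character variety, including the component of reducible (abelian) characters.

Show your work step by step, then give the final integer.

97

Gamma = < u, v | u^13 = v^17 > (torus knot T(13,17)); the central element u^13 = v^17 acts as +I or -I in any irreducible SL(2,C) representation.
This locks tr(u) to 2*cos(pi*alpha/13), alpha in 1..12, and tr(v) to 2*cos(pi*beta/17), beta in 1..16, on each component of irreducible characters.
u^13 = (-1)^alpha I and v^17 = (-1)^beta I must agree, so alpha and beta have equal parity.
Enumerate parity-matched pairs: 6*8 odd-odd plus 6*8 even-even gives 96.
components with irreducible characters: 96; plus the single component of reducible (abelian) characters: total 97.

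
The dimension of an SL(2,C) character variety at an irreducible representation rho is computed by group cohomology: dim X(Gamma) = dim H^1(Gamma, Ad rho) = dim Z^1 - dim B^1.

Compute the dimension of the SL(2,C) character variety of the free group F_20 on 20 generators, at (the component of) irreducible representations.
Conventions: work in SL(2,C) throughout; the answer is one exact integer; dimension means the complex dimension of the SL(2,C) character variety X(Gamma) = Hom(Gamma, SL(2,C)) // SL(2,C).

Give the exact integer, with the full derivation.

57

Gamma = F_20 has 20 generators and no relators.
So Z^1 = (sl_2)^20 in full: dim Z^1 = 60.
Irreducibility makes the coboundary map sl_2 -> Z^1 injective (trivial centralizer), so dim B^1 = 3.
dim X = dim H^1 = dim Z^1 - dim B^1 = 60 - 3 = 57.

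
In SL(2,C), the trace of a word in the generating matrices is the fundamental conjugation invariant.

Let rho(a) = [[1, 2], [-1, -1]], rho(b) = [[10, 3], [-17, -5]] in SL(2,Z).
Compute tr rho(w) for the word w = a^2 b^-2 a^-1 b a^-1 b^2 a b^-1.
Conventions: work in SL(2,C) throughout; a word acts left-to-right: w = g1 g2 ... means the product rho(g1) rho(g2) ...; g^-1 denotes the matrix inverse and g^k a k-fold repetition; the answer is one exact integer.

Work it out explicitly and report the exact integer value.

-1333200

rho(a) = [[1, 2], [-1, -1]]
... * rho(a) = [[1, 2], [-1, -1]]  ->  [[-1, 0], [0, -1]]
... * rho(b^-1) = [[-5, -3], [17, 10]]  ->  [[5, 3], [-17, -10]]
... * rho(b^-1) = [[-5, -3], [17, 10]]  ->  [[26, 15], [-85, -49]]
... * rho(a^-1) = [[-1, -2], [1, 1]]  ->  [[-11, -37], [36, 121]]
... * rho(b) = [[10, 3], [-17, -5]]  ->  [[519, 152], [-1697, -497]]
... * rho(a^-1) = [[-1, -2], [1, 1]]  ->  [[-367, -886], [1200, 2897]]
... * rho(b) = [[10, 3], [-17, -5]]  ->  [[11392, 3329], [-37249, -10885]]
... * rho(b) = [[10, 3], [-17, -5]]  ->  [[57327, 17531], [-187445, -57322]]
... * rho(a) = [[1, 2], [-1, -1]]  ->  [[39796, 97123], [-130123, -317568]]
... * rho(b^-1) = [[-5, -3], [17, 10]]  ->  [[1452111, 851842], [-4748041, -2785311]]
tr = 1452111 + -2785311 = -1333200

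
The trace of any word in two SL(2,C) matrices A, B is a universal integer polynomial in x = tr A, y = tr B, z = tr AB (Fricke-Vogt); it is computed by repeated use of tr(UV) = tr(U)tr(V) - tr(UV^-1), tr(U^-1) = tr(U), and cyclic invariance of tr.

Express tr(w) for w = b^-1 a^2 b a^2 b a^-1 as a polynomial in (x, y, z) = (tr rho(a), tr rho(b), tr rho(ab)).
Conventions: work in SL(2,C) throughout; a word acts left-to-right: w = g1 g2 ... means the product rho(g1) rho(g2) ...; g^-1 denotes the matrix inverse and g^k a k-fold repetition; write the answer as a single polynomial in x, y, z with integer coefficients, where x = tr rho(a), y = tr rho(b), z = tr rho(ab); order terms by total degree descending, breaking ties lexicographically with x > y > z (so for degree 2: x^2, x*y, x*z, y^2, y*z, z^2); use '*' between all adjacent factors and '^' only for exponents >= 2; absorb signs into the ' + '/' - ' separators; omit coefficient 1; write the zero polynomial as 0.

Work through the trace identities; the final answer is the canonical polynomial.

-x^3*y*z^2 + x^4*z + 2*x^2*y^2*z + x^2*z^3 - x^3*y - x*y^3 - x*y*z^2 - 3*x^2*z + 3*x*y - z

trace(a b a) = trace(a) trace(b a) - trace(b)  (reduce the a square) = x*z - y
trace(a b a^2) = trace(a) trace(a b a) - trace(a b)  (reduce the a square) = x^2*z - x*y - z
trace(a^2 b a^2) = trace(a) trace(a b a^2) - trace(a b a)  (reduce the a square) = x^3*z - x^2*y - 2*x*z + y
so trace(b a b a) = trace(b a) trace(b a) - trace(1)  (split on b) = z^2 - 2
reduce: trace(b a b) = trace(b) trace(a b) - trace(a)  (reduce the b square) = y*z - x
reduce: trace(b a^2 b a) = trace(a) trace(b a b a) - trace(b a b)  (reduce the a square) = x*z^2 - y*z - x
trace(a^2) = trace(a) trace(a) - trace(1)  (reduce the a square) = x^2 - 2
so trace(b a^2 b) = trace(b) trace(a^2 b) - trace(a^2)  (reduce the b square) = x*y*z - x^2 - y^2 + 2
reduce: trace(b a^2 b a^2) = trace(a) trace(b a^2 b a) - trace(b a^2 b)  (reduce the a square) = x^2*z^2 - 2*x*y*z + y^2 - 2
so trace(a^2 b a^2 b a) = trace(a) trace(b a^2 b a^2) - trace(b a^2 b a)  (reduce the a square) = x^3*z^2 - 2*x^2*y*z + x*y^2 - x*z^2 + y*z - x
trace(b a b a b a) = trace(a b a b) trace(a b) - trace(b a)  (split on a) = z^3 - 3*z
trace(b a b a b) = trace(b) trace(a b a b) - trace(a b a)  (reduce the b square) = y*z^2 - x*z - y
so trace(b a b a^2 b a) = trace(a) trace(b a b a b a) - trace(b a b a b)  (reduce the a square) = x*z^3 - y*z^2 - 2*x*z + y
trace(b a b a^2 b) = trace(b) trace(a b a^2 b) - trace(a b a^2)  (reduce the b square) = x*y*z^2 - x^2*z - y^2*z + z
reduce: trace(a^2 b a^2 b a b) = trace(a) trace(b a b a^2 b a) - trace(b a b a^2 b)  (reduce the a square) = x^2*z^3 - 2*x*y*z^2 - x^2*z + y^2*z + x*y - z
reduce: trace(b^-1 a^2 b a^2 b a) = trace(a^2 b a^2 b a) trace(b) - trace(a^2 b a^2 b a b)  (eliminate b^-1) = x^3*y*z^2 - 2*x^2*y^2*z - x^2*z^3 + x*y^3 + x*y*z^2 + x^2*z - 2*x*y + z
trace(b^-1 a^2 b a^2 b a^-1) = trace(b^-1 a^2 b a^2 b) trace(a) - trace(b^-1 a^2 b a^2 b a)  (eliminate a^-1) = -x^3*y*z^2 + x^4*z + 2*x^2*y^2*z + x^2*z^3 - x^3*y - x*y^3 - x*y*z^2 - 3*x^2*z + 3*x*y - z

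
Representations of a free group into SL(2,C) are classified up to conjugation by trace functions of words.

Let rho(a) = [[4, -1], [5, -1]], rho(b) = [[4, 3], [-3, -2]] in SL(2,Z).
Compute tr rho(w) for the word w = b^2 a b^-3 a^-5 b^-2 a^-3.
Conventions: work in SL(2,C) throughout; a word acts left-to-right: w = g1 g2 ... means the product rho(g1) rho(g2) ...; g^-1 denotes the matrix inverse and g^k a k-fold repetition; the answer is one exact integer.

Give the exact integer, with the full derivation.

196580886

rho(b) = [[4, 3], [-3, -2]]
... * rho(b) = [[4, 3], [-3, -2]]  ->  [[7, 6], [-6, -5]]
... * rho(a) = [[4, -1], [5, -1]]  ->  [[58, -13], [-49, 11]]
... * rho(b^-1) = [[-2, -3], [3, 4]]  ->  [[-155, -226], [131, 191]]
... * rho(b^-1) = [[-2, -3], [3, 4]]  ->  [[-368, -439], [311, 371]]
... * rho(b^-1) = [[-2, -3], [3, 4]]  ->  [[-581, -652], [491, 551]]
... * rho(a^-1) = [[-1, 1], [-5, 4]]  ->  [[3841, -3189], [-3246, 2695]]
... * rho(a^-1) = [[-1, 1], [-5, 4]]  ->  [[12104, -8915], [-10229, 7534]]
... * rho(a^-1) = [[-1, 1], [-5, 4]]  ->  [[32471, -23556], [-27441, 19907]]
... * rho(a^-1) = [[-1, 1], [-5, 4]]  ->  [[85309, -61753], [-72094, 52187]]
... * rho(a^-1) = [[-1, 1], [-5, 4]]  ->  [[223456, -161703], [-188841, 136654]]
... * rho(b^-1) = [[-2, -3], [3, 4]]  ->  [[-932021, -1317180], [787644, 1113139]]
... * rho(b^-1) = [[-2, -3], [3, 4]]  ->  [[-2087498, -2472657], [1764129, 2089624]]
... * rho(a^-1) = [[-1, 1], [-5, 4]]  ->  [[14450783, -11978126], [-12212249, 10122625]]
... * rho(a^-1) = [[-1, 1], [-5, 4]]  ->  [[45439847, -33461721], [-38400876, 28278251]]
... * rho(a^-1) = [[-1, 1], [-5, 4]]  ->  [[121868758, -88407037], [-102990379, 74712128]]
tr = 121868758 + 74712128 = 196580886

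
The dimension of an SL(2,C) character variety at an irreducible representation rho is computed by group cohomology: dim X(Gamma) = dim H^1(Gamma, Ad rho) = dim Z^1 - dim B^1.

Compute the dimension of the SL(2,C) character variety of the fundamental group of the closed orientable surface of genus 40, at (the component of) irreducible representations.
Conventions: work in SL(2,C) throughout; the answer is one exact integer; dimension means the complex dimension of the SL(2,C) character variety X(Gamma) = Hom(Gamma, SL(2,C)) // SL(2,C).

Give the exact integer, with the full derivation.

The genus-40 surface group: 2g = 80 generators, one relator prod [a_i, b_i].
A cocycle assigns one sl_2 vector per generator subject to the relator condition d_2(z) = 0: dim of the unconstrained space is 3*2g = 240.
H^2 = coker(d_2) is dual to H^0 = 0 at irreducible rho (Poincare duality), so d_2 is onto: dim Z^1 = 237.
Coboundaries contribute dim B^1 = 3 (injective at irreducible rho).
dim X = dim H^1 = 237 - 3 = 234.

234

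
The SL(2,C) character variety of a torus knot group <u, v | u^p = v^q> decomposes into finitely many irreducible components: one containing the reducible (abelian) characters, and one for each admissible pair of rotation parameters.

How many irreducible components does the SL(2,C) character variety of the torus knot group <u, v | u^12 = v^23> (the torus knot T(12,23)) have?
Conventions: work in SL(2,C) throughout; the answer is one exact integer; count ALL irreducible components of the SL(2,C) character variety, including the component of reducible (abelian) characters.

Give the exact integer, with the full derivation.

For T(12,23): irreducibility forces the central element u^12 = v^23 to one of +I, -I.
So on each irreducible component the traces are pinned: tr(u) = 2*cos(pi*alpha/12) with 1 <= alpha <= 11, tr(v) = 2*cos(pi*beta/23) with 1 <= beta <= 22.
Consistency of u^12 = (-1)^alpha I with v^23 = (-1)^beta I forces alpha = beta (mod 2).
count pairs: odd alpha (6 choices) x odd beta (11), plus even alpha (5) x even beta (11): 6*11 + 5*11 = 121.
components with irreducible characters: 121; plus the single component of reducible (abelian) characters: total 122.

122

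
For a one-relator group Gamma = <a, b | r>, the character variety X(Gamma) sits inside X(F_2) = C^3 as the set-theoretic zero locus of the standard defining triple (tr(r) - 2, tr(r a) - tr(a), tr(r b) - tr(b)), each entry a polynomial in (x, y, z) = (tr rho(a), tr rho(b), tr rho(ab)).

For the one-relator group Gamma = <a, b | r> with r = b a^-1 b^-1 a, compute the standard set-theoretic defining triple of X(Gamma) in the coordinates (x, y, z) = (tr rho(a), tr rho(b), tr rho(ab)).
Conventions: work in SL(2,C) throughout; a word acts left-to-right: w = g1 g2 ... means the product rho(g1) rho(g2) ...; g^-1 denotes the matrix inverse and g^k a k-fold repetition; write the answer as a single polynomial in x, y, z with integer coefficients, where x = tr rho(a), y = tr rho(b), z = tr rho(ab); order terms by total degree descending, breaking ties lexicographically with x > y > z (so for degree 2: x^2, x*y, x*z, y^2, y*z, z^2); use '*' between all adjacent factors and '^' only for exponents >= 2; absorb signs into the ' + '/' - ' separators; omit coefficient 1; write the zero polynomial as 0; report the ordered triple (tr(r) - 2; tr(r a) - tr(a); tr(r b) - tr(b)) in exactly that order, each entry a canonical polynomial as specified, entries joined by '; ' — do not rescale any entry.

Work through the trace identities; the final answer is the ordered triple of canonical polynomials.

tr(b a b) = tr(b) * tr(a b) - tr(a) = y*z - x
tr(b a b a) = tr(a b) * tr(a b) - tr(1)   [split at repeated a] = z^2 - 2
tr(a b a^-1 b) = tr(b a b) * tr(a) - tr(b a b a) = x*y*z - x^2 - z^2 + 2
tr(b a^-1 b^-1 a) = tr(a b a^-1) * tr(b) - tr(a b a^-1 b) = -x*y*z + x^2 + y^2 + z^2 - 2
tr(a^2 b) = tr(a) * tr(b a) - tr(b)   [square of a] = x*z - y
tr(a^2) = tr(a) * tr(a) - tr(1)   [square of a] = x^2 - 2
and tr(b a^2 b) = tr(b) * tr(a^2 b) - tr(a^2)   [square of b] = x*y*z - x^2 - y^2 + 2
tr(b a^2 b a) = tr(a) * tr(b a b a) - tr(b a b)   [square of a] = x*z^2 - y*z - x
tr(a^2 b a^-1 b) = tr(b a^2 b) * tr(a) - tr(b a^2 b a)   [inverse elimination on a] = x^2*y*z - x^3 - x*y^2 - x*z^2 + y*z + 3*x
and tr(b a^-1 b^-1 a^2) = tr(a^2 b a^-1) * tr(b) - tr(a^2 b a^-1 b)   [inverse elimination on b] = -x^2*y*z + x^3 + x*y^2 + x*z^2 - 3*x
next, tr(b^2) = tr(b) * tr(b) - tr(1) = y^2 - 2
tr(b a b^2) = tr(b) * tr(b a b) - tr(b a) = y^2*z - x*y - z
next, tr(b a b^2 a) = tr(b) * tr(a b a b) - tr(a b a) = y*z^2 - x*z - y
tr(a b^2 a^-1 b) = tr(b a b^2) * tr(a) - tr(b a b^2 a) = x*y^2*z - x^2*y - y*z^2 + y
next, tr(b a^-1 b^-1 a b) = tr(a b^2 a^-1) * tr(b) - tr(a b^2 a^-1 b) = -x*y^2*z + x^2*y + y^3 + y*z^2 - 3*y
assemble the triple (tr(r) - 2; tr(r a) - x; tr(r b) - y)

-x*y*z + x^2 + y^2 + z^2 - 4; -x^2*y*z + x^3 + x*y^2 + x*z^2 - 4*x; -x*y^2*z + x^2*y + y^3 + y*z^2 - 4*y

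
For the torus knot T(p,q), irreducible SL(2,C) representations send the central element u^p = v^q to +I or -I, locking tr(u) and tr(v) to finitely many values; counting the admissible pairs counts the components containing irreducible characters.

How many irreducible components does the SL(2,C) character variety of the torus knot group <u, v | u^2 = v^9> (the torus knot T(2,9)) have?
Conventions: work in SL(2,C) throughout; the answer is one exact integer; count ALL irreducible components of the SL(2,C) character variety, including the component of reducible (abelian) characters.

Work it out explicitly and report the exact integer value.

5

For T(2,9): irreducibility forces the central element u^2 = v^9 to one of +I, -I.
On an irreducible component, tr(u) is locked at 2*cos(pi*alpha/2) for some alpha in 1..1, and tr(v) at 2*cos(pi*beta/9) for some beta in 1..8.
u^2 = (-1)^alpha I and v^9 = (-1)^beta I must agree, so alpha and beta have equal parity.
Enumerate parity-matched pairs: 1*4 odd-odd plus 0*4 even-even gives 4.
Total: 4 irreducible-character components + 1 reducible (abelian) component = 5.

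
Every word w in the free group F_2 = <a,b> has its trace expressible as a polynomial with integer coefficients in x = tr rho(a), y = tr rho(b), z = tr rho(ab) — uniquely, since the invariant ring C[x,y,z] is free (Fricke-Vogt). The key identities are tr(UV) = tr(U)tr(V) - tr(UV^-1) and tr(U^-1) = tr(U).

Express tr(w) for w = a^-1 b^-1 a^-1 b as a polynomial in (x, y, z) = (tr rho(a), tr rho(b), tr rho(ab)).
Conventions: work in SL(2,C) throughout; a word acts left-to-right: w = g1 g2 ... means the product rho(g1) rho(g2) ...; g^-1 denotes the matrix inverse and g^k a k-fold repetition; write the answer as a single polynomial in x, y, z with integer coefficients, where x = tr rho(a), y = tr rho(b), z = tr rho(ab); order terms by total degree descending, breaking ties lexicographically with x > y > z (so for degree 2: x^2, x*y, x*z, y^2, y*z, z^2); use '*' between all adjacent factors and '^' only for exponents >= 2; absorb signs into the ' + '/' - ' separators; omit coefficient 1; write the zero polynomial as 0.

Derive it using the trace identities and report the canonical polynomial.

x*y*z - y^2 - z^2 + 2

tr(b a^-1) = tr(b) * tr(a) - tr(b a)   [inverse elimination on a] = x*y - z
tr(a^-1 b a^-1) = tr(b a^-1) * tr(a) - tr(b)   [inverse elimination on a] = x^2*y - x*z - y
tr(b^2) = tr(b) * tr(b) - tr(1)   [square of b] = y^2 - 2
tr(b^2 a) = tr(b) * tr(a b) - tr(a)   [square of b] = y*z - x
tr(b a^-1 b) = tr(b^2) * tr(a) - tr(b^2 a)   [inverse elimination on a] = x*y^2 - y*z - x
tr(b a b a) = tr(b a) * tr(b a) - tr(1)   [split at a repeated b] = z^2 - 2
tr(b a^-1 b a) = tr(b a b) * tr(a) - tr(b a b a)   [inverse elimination on a] = x*y*z - x^2 - z^2 + 2
tr(a^-1 b a^-1 b) = tr(b a^-1 b) * tr(a) - tr(b a^-1 b a)   [inverse elimination on a] = x^2*y^2 - 2*x*y*z + z^2 - 2
tr(a^-1 b^-1 a^-1 b) = tr(a^-1 b a^-1) * tr(b) - tr(a^-1 b a^-1 b)   [inverse elimination on b] = x*y*z - y^2 - z^2 + 2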